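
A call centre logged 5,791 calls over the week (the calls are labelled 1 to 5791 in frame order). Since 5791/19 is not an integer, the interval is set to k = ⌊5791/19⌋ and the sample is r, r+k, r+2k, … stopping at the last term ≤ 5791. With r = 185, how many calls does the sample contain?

k = ⌊5791/19⌋ = 304
Achieved size = ⌊(5791 − 185)/304⌋ + 1 = ⌊5606/304⌋ + 1 = 18 + 1 = 19
(last selection: 185 + 18×304 = 5657 ≤ 5791; next would be 5961 > 5791)

19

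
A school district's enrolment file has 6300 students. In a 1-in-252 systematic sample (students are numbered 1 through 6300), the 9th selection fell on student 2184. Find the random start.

k = 252
r = 2184 − (9−1)×252 = 2184 − 2016 = 168

168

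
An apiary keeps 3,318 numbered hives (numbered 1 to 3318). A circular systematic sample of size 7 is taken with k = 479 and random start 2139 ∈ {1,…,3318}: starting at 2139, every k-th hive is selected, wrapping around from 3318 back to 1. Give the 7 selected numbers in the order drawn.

2139, 2618, 3097, 258, 737, 1216, 1695

Selection 1: 2139
Selection 2: 2139 + 479 = 2618
Selection 3: 2618 + 479 = 3097
Selection 4: 3097 + 479 = 3576 → 3576 − 3318 = 258
Selection 5: 258 + 479 = 737
Selection 6: 737 + 479 = 1216
Selection 7: 1216 + 479 = 1695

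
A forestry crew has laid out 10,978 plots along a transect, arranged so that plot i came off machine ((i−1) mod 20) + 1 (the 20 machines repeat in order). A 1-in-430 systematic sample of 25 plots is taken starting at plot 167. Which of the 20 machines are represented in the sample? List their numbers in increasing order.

7, 17

Consecutive selections differ by k = 430, so their machine numbers differ by 430 mod 20 = 10.
gcd(430, 20) = 10, so the sample visits 20/10 = 2 distinct residues mod 20.
Start 167 is machine 7; the machines hit are 7, 17.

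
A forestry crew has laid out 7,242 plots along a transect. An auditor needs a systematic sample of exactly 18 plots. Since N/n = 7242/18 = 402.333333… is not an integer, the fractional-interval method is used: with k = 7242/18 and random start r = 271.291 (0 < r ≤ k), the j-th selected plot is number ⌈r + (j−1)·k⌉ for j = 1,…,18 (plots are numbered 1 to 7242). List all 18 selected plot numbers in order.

272, 674, 1076, 1479, 1881, 2283, 2686, 3088, 3490, 3893, 4295, 4697, 5100, 5502, 5904, 6307, 6709, 7111

j=1: r + 0k = 271.291 → ⌈·⌉ = 272
j=2: r + 1k = 673.624333… → ⌈·⌉ = 674
j=3: r + 2k = 1075.957666… → ⌈·⌉ = 1076
j=4: r + 3k = 1478.291 → ⌈·⌉ = 1479
j=5: r + 4k = 1880.624333… → ⌈·⌉ = 1881
j=6: r + 5k = 2282.957666… → ⌈·⌉ = 2283
j=7: r + 6k = 2685.291 → ⌈·⌉ = 2686
j=8: r + 7k = 3087.624333… → ⌈·⌉ = 3088
j=9: r + 8k = 3489.957666… → ⌈·⌉ = 3490
j=10: r + 9k = 3892.291 → ⌈·⌉ = 3893
j=11: r + 10k = 4294.624333… → ⌈·⌉ = 4295
j=12: r + 11k = 4696.957666… → ⌈·⌉ = 4697
j=13: r + 12k = 5099.291 → ⌈·⌉ = 5100
j=14: r + 13k = 5501.624333… → ⌈·⌉ = 5502
j=15: r + 14k = 5903.957666… → ⌈·⌉ = 5904
j=16: r + 15k = 6306.291 → ⌈·⌉ = 6307
j=17: r + 16k = 6708.624333… → ⌈·⌉ = 6709
j=18: r + 17k = 7110.957666… → ⌈·⌉ = 7111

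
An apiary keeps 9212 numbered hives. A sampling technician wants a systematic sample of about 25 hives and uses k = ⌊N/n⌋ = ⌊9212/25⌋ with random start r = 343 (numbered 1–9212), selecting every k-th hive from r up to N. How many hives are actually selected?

25

k = ⌊9212/25⌋ = 368
Achieved size = ⌊(9212 − 343)/368⌋ + 1 = ⌊8869/368⌋ + 1 = 24 + 1 = 25
(last selection: 343 + 24×368 = 9175 ≤ 9212; next would be 9543 > 9212)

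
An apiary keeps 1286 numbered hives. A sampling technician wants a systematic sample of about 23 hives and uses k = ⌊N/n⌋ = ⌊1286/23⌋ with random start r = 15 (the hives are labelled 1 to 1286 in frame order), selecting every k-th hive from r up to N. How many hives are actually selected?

k = ⌊1286/23⌋ = 55
Achieved size = ⌊(1286 − 15)/55⌋ + 1 = ⌊1271/55⌋ + 1 = 23 + 1 = 24
(last selection: 15 + 23×55 = 1280 ≤ 1286; next would be 1335 > 1286)

24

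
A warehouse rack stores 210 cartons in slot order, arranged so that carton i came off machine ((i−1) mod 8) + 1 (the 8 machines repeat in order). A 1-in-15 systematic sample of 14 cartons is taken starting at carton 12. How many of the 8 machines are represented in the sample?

8

Consecutive selections differ by k = 15, so their machine numbers differ by 15 mod 8 = 7.
gcd(15, 8) = 1, so the sample visits 8/1 = 8 distinct residues mod 8.
Start 12 is machine 4; the machines hit are 1, 2, 3, 4, 5, 6, 7, 8.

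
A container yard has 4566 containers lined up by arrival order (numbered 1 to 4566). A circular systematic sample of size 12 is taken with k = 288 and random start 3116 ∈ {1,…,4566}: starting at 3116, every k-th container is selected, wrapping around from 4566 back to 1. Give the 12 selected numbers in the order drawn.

3116, 3404, 3692, 3980, 4268, 4556, 278, 566, 854, 1142, 1430, 1718

Selection 1: 3116
Selection 2: 3116 + 288 = 3404
Selection 3: 3404 + 288 = 3692
Selection 4: 3692 + 288 = 3980
Selection 5: 3980 + 288 = 4268
Selection 6: 4268 + 288 = 4556
Selection 7: 4556 + 288 = 4844 → 4844 − 4566 = 278
Selection 8: 278 + 288 = 566
Selection 9: 566 + 288 = 854
Selection 10: 854 + 288 = 1142
Selection 11: 1142 + 288 = 1430
Selection 12: 1430 + 288 = 1718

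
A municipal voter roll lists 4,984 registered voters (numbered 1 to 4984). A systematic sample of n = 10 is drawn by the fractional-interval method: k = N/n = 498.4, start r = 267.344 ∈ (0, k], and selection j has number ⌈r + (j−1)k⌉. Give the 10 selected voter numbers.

j=1: r + 0k = 267.344 → ⌈·⌉ = 268
j=2: r + 1k = 765.744 → ⌈·⌉ = 766
j=3: r + 2k = 1264.144 → ⌈·⌉ = 1265
j=4: r + 3k = 1762.544 → ⌈·⌉ = 1763
j=5: r + 4k = 2260.944 → ⌈·⌉ = 2261
j=6: r + 5k = 2759.344 → ⌈·⌉ = 2760
j=7: r + 6k = 3257.744 → ⌈·⌉ = 3258
j=8: r + 7k = 3756.144 → ⌈·⌉ = 3757
j=9: r + 8k = 4254.544 → ⌈·⌉ = 4255
j=10: r + 9k = 4752.944 → ⌈·⌉ = 4753

268, 766, 1265, 1763, 2261, 2760, 3258, 3757, 4255, 4753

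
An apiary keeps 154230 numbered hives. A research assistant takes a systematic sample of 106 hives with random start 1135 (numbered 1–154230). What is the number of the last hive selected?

153910

k = 154230/106 = 1455
106th selection = r + (106−1)·k = 1135 + 105×1455 = 1135 + 152775 = 153910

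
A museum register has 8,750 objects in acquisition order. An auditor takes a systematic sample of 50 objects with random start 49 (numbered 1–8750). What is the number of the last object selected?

k = 8750/50 = 175
50th selection = r + (50−1)·k = 49 + 49×175 = 49 + 8575 = 8624

8624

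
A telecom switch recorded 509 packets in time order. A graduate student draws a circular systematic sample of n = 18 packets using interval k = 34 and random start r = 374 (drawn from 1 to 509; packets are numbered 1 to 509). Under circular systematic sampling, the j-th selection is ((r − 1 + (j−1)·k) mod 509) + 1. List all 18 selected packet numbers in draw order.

374, 408, 442, 476, 1, 35, 69, 103, 137, 171, 205, 239, 273, 307, 341, 375, 409, 443

Selection 1: 374
Selection 2: 374 + 34 = 408
Selection 3: 408 + 34 = 442
Selection 4: 442 + 34 = 476
Selection 5: 476 + 34 = 510 → 510 − 509 = 1
Selection 6: 1 + 34 = 35
Selection 7: 35 + 34 = 69
Selection 8: 69 + 34 = 103
Selection 9: 103 + 34 = 137
Selection 10: 137 + 34 = 171
Selection 11: 171 + 34 = 205
Selection 12: 205 + 34 = 239
Selection 13: 239 + 34 = 273
Selection 14: 273 + 34 = 307
Selection 15: 307 + 34 = 341
Selection 16: 341 + 34 = 375
Selection 17: 375 + 34 = 409
Selection 18: 409 + 34 = 443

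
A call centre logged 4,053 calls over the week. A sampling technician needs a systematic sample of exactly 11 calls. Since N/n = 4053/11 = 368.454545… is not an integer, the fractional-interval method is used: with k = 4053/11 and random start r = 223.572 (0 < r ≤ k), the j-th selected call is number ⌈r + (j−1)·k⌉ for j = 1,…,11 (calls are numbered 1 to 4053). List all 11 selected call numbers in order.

224, 593, 961, 1329, 1698, 2066, 2435, 2803, 3172, 3540, 3909

j=1: r + 0k = 223.572 → ⌈·⌉ = 224
j=2: r + 1k = 592.026545… → ⌈·⌉ = 593
j=3: r + 2k = 960.481090… → ⌈·⌉ = 961
j=4: r + 3k = 1328.935636… → ⌈·⌉ = 1329
j=5: r + 4k = 1697.390181… → ⌈·⌉ = 1698
j=6: r + 5k = 2065.844727… → ⌈·⌉ = 2066
j=7: r + 6k = 2434.299272… → ⌈·⌉ = 2435
j=8: r + 7k = 2802.753818… → ⌈·⌉ = 2803
j=9: r + 8k = 3171.208363… → ⌈·⌉ = 3172
j=10: r + 9k = 3539.662909… → ⌈·⌉ = 3540
j=11: r + 10k = 3908.117454… → ⌈·⌉ = 3909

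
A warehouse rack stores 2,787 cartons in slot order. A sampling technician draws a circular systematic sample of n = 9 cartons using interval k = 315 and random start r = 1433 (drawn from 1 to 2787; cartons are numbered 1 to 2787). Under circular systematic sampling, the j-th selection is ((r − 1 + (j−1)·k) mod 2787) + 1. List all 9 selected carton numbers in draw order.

1433, 1748, 2063, 2378, 2693, 221, 536, 851, 1166

Selection 1: 1433
Selection 2: 1433 + 315 = 1748
Selection 3: 1748 + 315 = 2063
Selection 4: 2063 + 315 = 2378
Selection 5: 2378 + 315 = 2693
Selection 6: 2693 + 315 = 3008 → 3008 − 2787 = 221
Selection 7: 221 + 315 = 536
Selection 8: 536 + 315 = 851
Selection 9: 851 + 315 = 1166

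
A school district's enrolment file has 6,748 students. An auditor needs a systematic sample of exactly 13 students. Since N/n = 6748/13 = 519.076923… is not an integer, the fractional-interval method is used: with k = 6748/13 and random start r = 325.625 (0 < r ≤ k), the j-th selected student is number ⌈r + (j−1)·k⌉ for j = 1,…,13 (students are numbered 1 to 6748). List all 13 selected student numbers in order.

j=1: r + 0k = 325.625 → ⌈·⌉ = 326
j=2: r + 1k = 844.701923… → ⌈·⌉ = 845
j=3: r + 2k = 1363.778846… → ⌈·⌉ = 1364
j=4: r + 3k = 1882.855769… → ⌈·⌉ = 1883
j=5: r + 4k = 2401.932692… → ⌈·⌉ = 2402
j=6: r + 5k = 2921.009615… → ⌈·⌉ = 2922
j=7: r + 6k = 3440.086538… → ⌈·⌉ = 3441
j=8: r + 7k = 3959.163461… → ⌈·⌉ = 3960
j=9: r + 8k = 4478.240384… → ⌈·⌉ = 4479
j=10: r + 9k = 4997.317307… → ⌈·⌉ = 4998
j=11: r + 10k = 5516.394230… → ⌈·⌉ = 5517
j=12: r + 11k = 6035.471153… → ⌈·⌉ = 6036
j=13: r + 12k = 6554.548076… → ⌈·⌉ = 6555

326, 845, 1364, 1883, 2402, 2922, 3441, 3960, 4479, 4998, 5517, 6036, 6555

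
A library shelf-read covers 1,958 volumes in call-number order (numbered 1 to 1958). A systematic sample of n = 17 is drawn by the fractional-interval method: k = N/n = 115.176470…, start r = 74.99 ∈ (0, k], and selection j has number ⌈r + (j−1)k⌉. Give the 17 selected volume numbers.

j=1: r + 0k = 74.99 → ⌈·⌉ = 75
j=2: r + 1k = 190.166470… → ⌈·⌉ = 191
j=3: r + 2k = 305.342941… → ⌈·⌉ = 306
j=4: r + 3k = 420.519411… → ⌈·⌉ = 421
j=5: r + 4k = 535.695882… → ⌈·⌉ = 536
j=6: r + 5k = 650.872352… → ⌈·⌉ = 651
j=7: r + 6k = 766.048823… → ⌈·⌉ = 767
j=8: r + 7k = 881.225294… → ⌈·⌉ = 882
j=9: r + 8k = 996.401764… → ⌈·⌉ = 997
j=10: r + 9k = 1111.578235… → ⌈·⌉ = 1112
j=11: r + 10k = 1226.754705… → ⌈·⌉ = 1227
j=12: r + 11k = 1341.931176… → ⌈·⌉ = 1342
j=13: r + 12k = 1457.107647… → ⌈·⌉ = 1458
j=14: r + 13k = 1572.284117… → ⌈·⌉ = 1573
j=15: r + 14k = 1687.460588… → ⌈·⌉ = 1688
j=16: r + 15k = 1802.637058… → ⌈·⌉ = 1803
j=17: r + 16k = 1917.813529… → ⌈·⌉ = 1918

75, 191, 306, 421, 536, 651, 767, 882, 997, 1112, 1227, 1342, 1458, 1573, 1688, 1803, 1918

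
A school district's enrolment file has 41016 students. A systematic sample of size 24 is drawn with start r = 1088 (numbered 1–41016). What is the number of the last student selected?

k = 41016/24 = 1709
24th selection = r + (24−1)·k = 1088 + 23×1709 = 1088 + 39307 = 40395

40395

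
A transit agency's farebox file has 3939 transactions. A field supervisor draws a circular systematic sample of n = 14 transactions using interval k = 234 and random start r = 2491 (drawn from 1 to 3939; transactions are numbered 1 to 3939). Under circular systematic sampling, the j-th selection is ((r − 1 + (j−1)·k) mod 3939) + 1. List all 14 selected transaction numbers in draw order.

2491, 2725, 2959, 3193, 3427, 3661, 3895, 190, 424, 658, 892, 1126, 1360, 1594

Selection 1: 2491
Selection 2: 2491 + 234 = 2725
Selection 3: 2725 + 234 = 2959
Selection 4: 2959 + 234 = 3193
Selection 5: 3193 + 234 = 3427
Selection 6: 3427 + 234 = 3661
Selection 7: 3661 + 234 = 3895
Selection 8: 3895 + 234 = 4129 → 4129 − 3939 = 190
Selection 9: 190 + 234 = 424
Selection 10: 424 + 234 = 658
Selection 11: 658 + 234 = 892
Selection 12: 892 + 234 = 1126
Selection 13: 1126 + 234 = 1360
Selection 14: 1360 + 234 = 1594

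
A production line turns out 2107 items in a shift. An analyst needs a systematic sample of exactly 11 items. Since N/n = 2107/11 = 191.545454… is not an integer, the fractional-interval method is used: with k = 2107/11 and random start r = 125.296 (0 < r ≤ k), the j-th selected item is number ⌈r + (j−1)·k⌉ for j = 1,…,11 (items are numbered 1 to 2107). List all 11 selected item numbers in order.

126, 317, 509, 700, 892, 1084, 1275, 1467, 1658, 1850, 2041

j=1: r + 0k = 125.296 → ⌈·⌉ = 126
j=2: r + 1k = 316.841454… → ⌈·⌉ = 317
j=3: r + 2k = 508.386909… → ⌈·⌉ = 509
j=4: r + 3k = 699.932363… → ⌈·⌉ = 700
j=5: r + 4k = 891.477818… → ⌈·⌉ = 892
j=6: r + 5k = 1083.023272… → ⌈·⌉ = 1084
j=7: r + 6k = 1274.568727… → ⌈·⌉ = 1275
j=8: r + 7k = 1466.114181… → ⌈·⌉ = 1467
j=9: r + 8k = 1657.659636… → ⌈·⌉ = 1658
j=10: r + 9k = 1849.205090… → ⌈·⌉ = 1850
j=11: r + 10k = 2040.750545… → ⌈·⌉ = 2041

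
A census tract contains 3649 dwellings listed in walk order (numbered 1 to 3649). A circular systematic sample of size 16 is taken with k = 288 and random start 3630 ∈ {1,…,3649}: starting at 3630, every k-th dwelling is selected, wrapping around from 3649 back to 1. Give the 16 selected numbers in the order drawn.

3630, 269, 557, 845, 1133, 1421, 1709, 1997, 2285, 2573, 2861, 3149, 3437, 76, 364, 652

Selection 1: 3630
Selection 2: 3630 + 288 = 3918 → 3918 − 3649 = 269
Selection 3: 269 + 288 = 557
Selection 4: 557 + 288 = 845
Selection 5: 845 + 288 = 1133
Selection 6: 1133 + 288 = 1421
Selection 7: 1421 + 288 = 1709
Selection 8: 1709 + 288 = 1997
Selection 9: 1997 + 288 = 2285
Selection 10: 2285 + 288 = 2573
Selection 11: 2573 + 288 = 2861
Selection 12: 2861 + 288 = 3149
Selection 13: 3149 + 288 = 3437
Selection 14: 3437 + 288 = 3725 → 3725 − 3649 = 76
Selection 15: 76 + 288 = 364
Selection 16: 364 + 288 = 652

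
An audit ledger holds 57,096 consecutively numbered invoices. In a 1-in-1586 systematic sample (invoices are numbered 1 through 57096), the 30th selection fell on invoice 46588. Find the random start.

k = 1586
r = 46588 − (30−1)×1586 = 46588 − 45994 = 594

594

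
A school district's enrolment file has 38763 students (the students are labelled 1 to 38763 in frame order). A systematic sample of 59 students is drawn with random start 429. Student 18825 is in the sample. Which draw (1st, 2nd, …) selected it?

k = 38763/59 = 657
position = (18825 − 429)/657 + 1 = 18396/657 + 1 = 28 + 1 = 29

29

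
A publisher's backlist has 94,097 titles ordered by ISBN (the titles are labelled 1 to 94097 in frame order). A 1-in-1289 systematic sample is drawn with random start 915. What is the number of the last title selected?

93723

k = 1289
73rd selection = r + (73−1)·k = 915 + 72×1289 = 915 + 92808 = 93723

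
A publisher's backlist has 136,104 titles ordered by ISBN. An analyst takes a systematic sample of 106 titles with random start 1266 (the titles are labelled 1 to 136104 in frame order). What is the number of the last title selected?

k = 136104/106 = 1284
106th selection = r + (106−1)·k = 1266 + 105×1284 = 1266 + 134820 = 136086

136086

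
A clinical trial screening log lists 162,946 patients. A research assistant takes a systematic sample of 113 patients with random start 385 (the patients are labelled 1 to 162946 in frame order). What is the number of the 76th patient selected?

k = 162946/113 = 1442
76th selection = r + (76−1)·k = 385 + 75×1442 = 385 + 108150 = 108535

108535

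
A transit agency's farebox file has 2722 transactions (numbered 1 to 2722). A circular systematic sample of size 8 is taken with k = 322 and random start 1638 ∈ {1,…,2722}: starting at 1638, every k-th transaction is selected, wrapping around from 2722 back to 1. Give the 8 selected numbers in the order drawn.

Selection 1: 1638
Selection 2: 1638 + 322 = 1960
Selection 3: 1960 + 322 = 2282
Selection 4: 2282 + 322 = 2604
Selection 5: 2604 + 322 = 2926 → 2926 − 2722 = 204
Selection 6: 204 + 322 = 526
Selection 7: 526 + 322 = 848
Selection 8: 848 + 322 = 1170

1638, 1960, 2282, 2604, 204, 526, 848, 1170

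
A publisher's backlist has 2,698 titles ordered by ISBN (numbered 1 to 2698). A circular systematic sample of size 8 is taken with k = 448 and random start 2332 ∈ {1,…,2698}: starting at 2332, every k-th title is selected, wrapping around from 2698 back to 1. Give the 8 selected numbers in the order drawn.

Selection 1: 2332
Selection 2: 2332 + 448 = 2780 → 2780 − 2698 = 82
Selection 3: 82 + 448 = 530
Selection 4: 530 + 448 = 978
Selection 5: 978 + 448 = 1426
Selection 6: 1426 + 448 = 1874
Selection 7: 1874 + 448 = 2322
Selection 8: 2322 + 448 = 2770 → 2770 − 2698 = 72

2332, 82, 530, 978, 1426, 1874, 2322, 72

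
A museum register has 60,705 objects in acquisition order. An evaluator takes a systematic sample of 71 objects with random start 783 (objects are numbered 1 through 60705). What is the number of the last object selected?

k = 60705/71 = 855
71st selection = r + (71−1)·k = 783 + 70×855 = 783 + 59850 = 60633

60633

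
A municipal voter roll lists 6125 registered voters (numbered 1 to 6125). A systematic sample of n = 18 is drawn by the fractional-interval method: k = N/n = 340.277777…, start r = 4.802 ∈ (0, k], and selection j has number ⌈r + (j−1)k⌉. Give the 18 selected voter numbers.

5, 346, 686, 1026, 1366, 1707, 2047, 2387, 2728, 3068, 3408, 3748, 4089, 4429, 4769, 5109, 5450, 5790

j=1: r + 0k = 4.802 → ⌈·⌉ = 5
j=2: r + 1k = 345.079777… → ⌈·⌉ = 346
j=3: r + 2k = 685.357555… → ⌈·⌉ = 686
j=4: r + 3k = 1025.635333… → ⌈·⌉ = 1026
j=5: r + 4k = 1365.913111… → ⌈·⌉ = 1366
j=6: r + 5k = 1706.190888… → ⌈·⌉ = 1707
j=7: r + 6k = 2046.468666… → ⌈·⌉ = 2047
j=8: r + 7k = 2386.746444… → ⌈·⌉ = 2387
j=9: r + 8k = 2727.024222… → ⌈·⌉ = 2728
j=10: r + 9k = 3067.302 → ⌈·⌉ = 3068
j=11: r + 10k = 3407.579777… → ⌈·⌉ = 3408
j=12: r + 11k = 3747.857555… → ⌈·⌉ = 3748
j=13: r + 12k = 4088.135333… → ⌈·⌉ = 4089
j=14: r + 13k = 4428.413111… → ⌈·⌉ = 4429
j=15: r + 14k = 4768.690888… → ⌈·⌉ = 4769
j=16: r + 15k = 5108.968666… → ⌈·⌉ = 5109
j=17: r + 16k = 5449.246444… → ⌈·⌉ = 5450
j=18: r + 17k = 5789.524222… → ⌈·⌉ = 5790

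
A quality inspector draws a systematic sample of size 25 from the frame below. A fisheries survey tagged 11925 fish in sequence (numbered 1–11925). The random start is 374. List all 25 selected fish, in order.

374, 851, 1328, 1805, 2282, 2759, 3236, 3713, 4190, 4667, 5144, 5621, 6098, 6575, 7052, 7529, 8006, 8483, 8960, 9437, 9914, 10391, 10868, 11345, 11822

k = N/n = 11925/25 = 477
fish 1: 374
fish 2: 374 + 477 = 851
fish 3: 851 + 477 = 1328
fish 4: 1328 + 477 = 1805
fish 5: 1805 + 477 = 2282
fish 6: 2282 + 477 = 2759
fish 7: 2759 + 477 = 3236
fish 8: 3236 + 477 = 3713
fish 9: 3713 + 477 = 4190
fish 10: 4190 + 477 = 4667
fish 11: 4667 + 477 = 5144
fish 12: 5144 + 477 = 5621
fish 13: 5621 + 477 = 6098
fish 14: 6098 + 477 = 6575
fish 15: 6575 + 477 = 7052
fish 16: 7052 + 477 = 7529
fish 17: 7529 + 477 = 8006
fish 18: 8006 + 477 = 8483
fish 19: 8483 + 477 = 8960
fish 20: 8960 + 477 = 9437
fish 21: 9437 + 477 = 9914
fish 22: 9914 + 477 = 10391
fish 23: 10391 + 477 = 10868
fish 24: 10868 + 477 = 11345
fish 25: 11345 + 477 = 11822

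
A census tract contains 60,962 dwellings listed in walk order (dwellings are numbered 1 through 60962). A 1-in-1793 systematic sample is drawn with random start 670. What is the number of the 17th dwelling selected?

29358

k = 1793
17th selection = r + (17−1)·k = 670 + 16×1793 = 670 + 28688 = 29358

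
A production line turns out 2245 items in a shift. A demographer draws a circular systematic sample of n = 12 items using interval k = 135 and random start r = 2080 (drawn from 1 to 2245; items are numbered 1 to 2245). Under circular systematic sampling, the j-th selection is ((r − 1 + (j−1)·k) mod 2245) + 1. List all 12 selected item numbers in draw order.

Selection 1: 2080
Selection 2: 2080 + 135 = 2215
Selection 3: 2215 + 135 = 2350 → 2350 − 2245 = 105
Selection 4: 105 + 135 = 240
Selection 5: 240 + 135 = 375
Selection 6: 375 + 135 = 510
Selection 7: 510 + 135 = 645
Selection 8: 645 + 135 = 780
Selection 9: 780 + 135 = 915
Selection 10: 915 + 135 = 1050
Selection 11: 1050 + 135 = 1185
Selection 12: 1185 + 135 = 1320

2080, 2215, 105, 240, 375, 510, 645, 780, 915, 1050, 1185, 1320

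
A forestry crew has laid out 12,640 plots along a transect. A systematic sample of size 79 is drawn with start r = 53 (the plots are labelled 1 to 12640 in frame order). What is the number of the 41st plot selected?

k = 12640/79 = 160
41st selection = r + (41−1)·k = 53 + 40×160 = 53 + 6400 = 6453

6453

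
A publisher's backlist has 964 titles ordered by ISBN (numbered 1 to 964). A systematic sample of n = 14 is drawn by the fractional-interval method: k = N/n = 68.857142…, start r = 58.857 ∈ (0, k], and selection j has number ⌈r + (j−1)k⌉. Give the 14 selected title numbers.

59, 128, 197, 266, 335, 404, 472, 541, 610, 679, 748, 817, 886, 954

j=1: r + 0k = 58.857 → ⌈·⌉ = 59
j=2: r + 1k = 127.714142… → ⌈·⌉ = 128
j=3: r + 2k = 196.571285… → ⌈·⌉ = 197
j=4: r + 3k = 265.428428… → ⌈·⌉ = 266
j=5: r + 4k = 334.285571… → ⌈·⌉ = 335
j=6: r + 5k = 403.142714… → ⌈·⌉ = 404
j=7: r + 6k = 471.999857… → ⌈·⌉ = 472
j=8: r + 7k = 540.857 → ⌈·⌉ = 541
j=9: r + 8k = 609.714142… → ⌈·⌉ = 610
j=10: r + 9k = 678.571285… → ⌈·⌉ = 679
j=11: r + 10k = 747.428428… → ⌈·⌉ = 748
j=12: r + 11k = 816.285571… → ⌈·⌉ = 817
j=13: r + 12k = 885.142714… → ⌈·⌉ = 886
j=14: r + 13k = 953.999857… → ⌈·⌉ = 954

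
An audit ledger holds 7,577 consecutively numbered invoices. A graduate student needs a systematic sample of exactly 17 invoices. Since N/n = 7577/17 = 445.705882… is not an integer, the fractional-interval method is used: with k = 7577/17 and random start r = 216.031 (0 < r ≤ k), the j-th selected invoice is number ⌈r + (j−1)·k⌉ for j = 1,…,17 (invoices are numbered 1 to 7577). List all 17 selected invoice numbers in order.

j=1: r + 0k = 216.031 → ⌈·⌉ = 217
j=2: r + 1k = 661.736882… → ⌈·⌉ = 662
j=3: r + 2k = 1107.442764… → ⌈·⌉ = 1108
j=4: r + 3k = 1553.148647… → ⌈·⌉ = 1554
j=5: r + 4k = 1998.854529… → ⌈·⌉ = 1999
j=6: r + 5k = 2444.560411… → ⌈·⌉ = 2445
j=7: r + 6k = 2890.266294… → ⌈·⌉ = 2891
j=8: r + 7k = 3335.972176… → ⌈·⌉ = 3336
j=9: r + 8k = 3781.678058… → ⌈·⌉ = 3782
j=10: r + 9k = 4227.383941… → ⌈·⌉ = 4228
j=11: r + 10k = 4673.089823… → ⌈·⌉ = 4674
j=12: r + 11k = 5118.795705… → ⌈·⌉ = 5119
j=13: r + 12k = 5564.501588… → ⌈·⌉ = 5565
j=14: r + 13k = 6010.207470… → ⌈·⌉ = 6011
j=15: r + 14k = 6455.913352… → ⌈·⌉ = 6456
j=16: r + 15k = 6901.619235… → ⌈·⌉ = 6902
j=17: r + 16k = 7347.325117… → ⌈·⌉ = 7348

217, 662, 1108, 1554, 1999, 2445, 2891, 3336, 3782, 4228, 4674, 5119, 5565, 6011, 6456, 6902, 7348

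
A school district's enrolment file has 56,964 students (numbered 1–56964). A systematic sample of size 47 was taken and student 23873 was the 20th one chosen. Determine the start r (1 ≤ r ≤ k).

k = 56964/47 = 1212
r = 23873 − (20−1)×1212 = 23873 − 23028 = 845

845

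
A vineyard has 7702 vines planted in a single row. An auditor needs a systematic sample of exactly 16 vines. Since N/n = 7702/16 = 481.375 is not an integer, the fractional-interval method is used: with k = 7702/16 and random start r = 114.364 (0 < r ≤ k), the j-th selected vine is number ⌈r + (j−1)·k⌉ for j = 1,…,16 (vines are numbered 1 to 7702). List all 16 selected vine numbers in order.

115, 596, 1078, 1559, 2040, 2522, 3003, 3484, 3966, 4447, 4929, 5410, 5891, 6373, 6854, 7335

j=1: r + 0k = 114.364 → ⌈·⌉ = 115
j=2: r + 1k = 595.739 → ⌈·⌉ = 596
j=3: r + 2k = 1077.114 → ⌈·⌉ = 1078
j=4: r + 3k = 1558.489 → ⌈·⌉ = 1559
j=5: r + 4k = 2039.864 → ⌈·⌉ = 2040
j=6: r + 5k = 2521.239 → ⌈·⌉ = 2522
j=7: r + 6k = 3002.614 → ⌈·⌉ = 3003
j=8: r + 7k = 3483.989 → ⌈·⌉ = 3484
j=9: r + 8k = 3965.364 → ⌈·⌉ = 3966
j=10: r + 9k = 4446.739 → ⌈·⌉ = 4447
j=11: r + 10k = 4928.114 → ⌈·⌉ = 4929
j=12: r + 11k = 5409.489 → ⌈·⌉ = 5410
j=13: r + 12k = 5890.864 → ⌈·⌉ = 5891
j=14: r + 13k = 6372.239 → ⌈·⌉ = 6373
j=15: r + 14k = 6853.614 → ⌈·⌉ = 6854
j=16: r + 15k = 7334.989 → ⌈·⌉ = 7335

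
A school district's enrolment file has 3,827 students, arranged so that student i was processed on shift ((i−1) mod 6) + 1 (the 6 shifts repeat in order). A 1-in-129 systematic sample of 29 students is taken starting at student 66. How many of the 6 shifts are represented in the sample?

2

Consecutive selections differ by k = 129, so their shift numbers differ by 129 mod 6 = 3.
gcd(129, 6) = 3, so the sample visits 6/3 = 2 distinct residues mod 6.
Start 66 is shift 6; the shifts hit are 3, 6.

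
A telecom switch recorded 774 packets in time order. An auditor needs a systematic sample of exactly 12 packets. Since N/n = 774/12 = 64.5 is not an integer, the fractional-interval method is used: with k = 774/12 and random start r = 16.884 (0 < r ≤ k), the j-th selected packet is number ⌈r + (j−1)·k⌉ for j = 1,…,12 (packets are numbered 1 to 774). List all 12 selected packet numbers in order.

j=1: r + 0k = 16.884 → ⌈·⌉ = 17
j=2: r + 1k = 81.384 → ⌈·⌉ = 82
j=3: r + 2k = 145.884 → ⌈·⌉ = 146
j=4: r + 3k = 210.384 → ⌈·⌉ = 211
j=5: r + 4k = 274.884 → ⌈·⌉ = 275
j=6: r + 5k = 339.384 → ⌈·⌉ = 340
j=7: r + 6k = 403.884 → ⌈·⌉ = 404
j=8: r + 7k = 468.384 → ⌈·⌉ = 469
j=9: r + 8k = 532.884 → ⌈·⌉ = 533
j=10: r + 9k = 597.384 → ⌈·⌉ = 598
j=11: r + 10k = 661.884 → ⌈·⌉ = 662
j=12: r + 11k = 726.384 → ⌈·⌉ = 727

17, 82, 146, 211, 275, 340, 404, 469, 533, 598, 662, 727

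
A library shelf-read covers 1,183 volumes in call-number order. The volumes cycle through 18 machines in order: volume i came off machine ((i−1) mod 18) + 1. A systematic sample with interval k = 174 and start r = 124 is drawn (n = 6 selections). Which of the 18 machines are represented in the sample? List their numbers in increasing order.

Consecutive selections differ by k = 174, so their machine numbers differ by 174 mod 18 = 12.
gcd(174, 18) = 6, so the sample visits 18/6 = 3 distinct residues mod 18.
Start 124 is machine 16; the machines hit are 4, 10, 16.

4, 10, 16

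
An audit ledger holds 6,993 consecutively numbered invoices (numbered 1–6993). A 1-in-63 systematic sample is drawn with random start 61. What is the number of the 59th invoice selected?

k = 63
59th selection = r + (59−1)·k = 61 + 58×63 = 61 + 3654 = 3715

3715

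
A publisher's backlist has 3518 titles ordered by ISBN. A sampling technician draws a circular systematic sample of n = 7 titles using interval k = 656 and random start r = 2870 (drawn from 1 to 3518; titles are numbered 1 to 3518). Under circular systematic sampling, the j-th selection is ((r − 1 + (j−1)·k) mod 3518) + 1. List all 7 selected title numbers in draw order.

Selection 1: 2870
Selection 2: 2870 + 656 = 3526 → 3526 − 3518 = 8
Selection 3: 8 + 656 = 664
Selection 4: 664 + 656 = 1320
Selection 5: 1320 + 656 = 1976
Selection 6: 1976 + 656 = 2632
Selection 7: 2632 + 656 = 3288

2870, 8, 664, 1320, 1976, 2632, 3288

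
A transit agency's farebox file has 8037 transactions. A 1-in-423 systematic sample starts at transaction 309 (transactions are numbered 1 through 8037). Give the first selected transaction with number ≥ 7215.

k = 423
Steps past start: ⌈(7215 − 309)/423⌉ = ⌈6906/423⌉ = 17
Selected transaction: 309 + 17×423 = 7500

7500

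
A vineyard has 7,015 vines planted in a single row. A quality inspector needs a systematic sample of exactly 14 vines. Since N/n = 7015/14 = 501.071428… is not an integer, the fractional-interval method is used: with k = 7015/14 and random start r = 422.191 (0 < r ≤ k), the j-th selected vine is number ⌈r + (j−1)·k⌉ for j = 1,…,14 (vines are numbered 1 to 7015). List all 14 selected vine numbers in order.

j=1: r + 0k = 422.191 → ⌈·⌉ = 423
j=2: r + 1k = 923.262428… → ⌈·⌉ = 924
j=3: r + 2k = 1424.333857… → ⌈·⌉ = 1425
j=4: r + 3k = 1925.405285… → ⌈·⌉ = 1926
j=5: r + 4k = 2426.476714… → ⌈·⌉ = 2427
j=6: r + 5k = 2927.548142… → ⌈·⌉ = 2928
j=7: r + 6k = 3428.619571… → ⌈·⌉ = 3429
j=8: r + 7k = 3929.691 → ⌈·⌉ = 3930
j=9: r + 8k = 4430.762428… → ⌈·⌉ = 4431
j=10: r + 9k = 4931.833857… → ⌈·⌉ = 4932
j=11: r + 10k = 5432.905285… → ⌈·⌉ = 5433
j=12: r + 11k = 5933.976714… → ⌈·⌉ = 5934
j=13: r + 12k = 6435.048142… → ⌈·⌉ = 6436
j=14: r + 13k = 6936.119571… → ⌈·⌉ = 6937

423, 924, 1425, 1926, 2427, 2928, 3429, 3930, 4431, 4932, 5433, 5934, 6436, 6937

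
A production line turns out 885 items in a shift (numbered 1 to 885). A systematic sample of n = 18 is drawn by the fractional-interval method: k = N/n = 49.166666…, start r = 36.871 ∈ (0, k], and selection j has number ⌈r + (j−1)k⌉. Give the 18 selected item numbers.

37, 87, 136, 185, 234, 283, 332, 382, 431, 480, 529, 578, 627, 677, 726, 775, 824, 873

j=1: r + 0k = 36.871 → ⌈·⌉ = 37
j=2: r + 1k = 86.037666… → ⌈·⌉ = 87
j=3: r + 2k = 135.204333… → ⌈·⌉ = 136
j=4: r + 3k = 184.371 → ⌈·⌉ = 185
j=5: r + 4k = 233.537666… → ⌈·⌉ = 234
j=6: r + 5k = 282.704333… → ⌈·⌉ = 283
j=7: r + 6k = 331.871 → ⌈·⌉ = 332
j=8: r + 7k = 381.037666… → ⌈·⌉ = 382
j=9: r + 8k = 430.204333… → ⌈·⌉ = 431
j=10: r + 9k = 479.371 → ⌈·⌉ = 480
j=11: r + 10k = 528.537666… → ⌈·⌉ = 529
j=12: r + 11k = 577.704333… → ⌈·⌉ = 578
j=13: r + 12k = 626.871 → ⌈·⌉ = 627
j=14: r + 13k = 676.037666… → ⌈·⌉ = 677
j=15: r + 14k = 725.204333… → ⌈·⌉ = 726
j=16: r + 15k = 774.371 → ⌈·⌉ = 775
j=17: r + 16k = 823.537666… → ⌈·⌉ = 824
j=18: r + 17k = 872.704333… → ⌈·⌉ = 873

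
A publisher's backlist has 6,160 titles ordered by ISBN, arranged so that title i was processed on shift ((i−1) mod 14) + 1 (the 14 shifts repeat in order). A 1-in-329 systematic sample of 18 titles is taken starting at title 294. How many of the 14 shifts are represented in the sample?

Consecutive selections differ by k = 329, so their shift numbers differ by 329 mod 14 = 7.
gcd(329, 14) = 7, so the sample visits 14/7 = 2 distinct residues mod 14.
Start 294 is shift 14; the shifts hit are 7, 14.

2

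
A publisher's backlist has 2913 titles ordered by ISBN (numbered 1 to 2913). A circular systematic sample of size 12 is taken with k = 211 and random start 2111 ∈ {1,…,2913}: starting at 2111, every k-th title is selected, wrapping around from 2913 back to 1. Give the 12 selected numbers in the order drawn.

2111, 2322, 2533, 2744, 42, 253, 464, 675, 886, 1097, 1308, 1519

Selection 1: 2111
Selection 2: 2111 + 211 = 2322
Selection 3: 2322 + 211 = 2533
Selection 4: 2533 + 211 = 2744
Selection 5: 2744 + 211 = 2955 → 2955 − 2913 = 42
Selection 6: 42 + 211 = 253
Selection 7: 253 + 211 = 464
Selection 8: 464 + 211 = 675
Selection 9: 675 + 211 = 886
Selection 10: 886 + 211 = 1097
Selection 11: 1097 + 211 = 1308
Selection 12: 1308 + 211 = 1519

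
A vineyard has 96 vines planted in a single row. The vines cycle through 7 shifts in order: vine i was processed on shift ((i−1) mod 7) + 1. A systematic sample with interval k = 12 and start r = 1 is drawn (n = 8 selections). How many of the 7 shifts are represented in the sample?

7

Consecutive selections differ by k = 12, so their shift numbers differ by 12 mod 7 = 5.
gcd(12, 7) = 1, so the sample visits 7/1 = 7 distinct residues mod 7.
Start 1 is shift 1; the shifts hit are 1, 2, 3, 4, 5, 6, 7.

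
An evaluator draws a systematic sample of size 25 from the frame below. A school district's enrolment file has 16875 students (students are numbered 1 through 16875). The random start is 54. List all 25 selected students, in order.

54, 729, 1404, 2079, 2754, 3429, 4104, 4779, 5454, 6129, 6804, 7479, 8154, 8829, 9504, 10179, 10854, 11529, 12204, 12879, 13554, 14229, 14904, 15579, 16254

k = N/n = 16875/25 = 675
student 1: 54
student 2: 54 + 675 = 729
student 3: 729 + 675 = 1404
student 4: 1404 + 675 = 2079
student 5: 2079 + 675 = 2754
student 6: 2754 + 675 = 3429
student 7: 3429 + 675 = 4104
student 8: 4104 + 675 = 4779
student 9: 4779 + 675 = 5454
student 10: 5454 + 675 = 6129
student 11: 6129 + 675 = 6804
student 12: 6804 + 675 = 7479
student 13: 7479 + 675 = 8154
student 14: 8154 + 675 = 8829
student 15: 8829 + 675 = 9504
student 16: 9504 + 675 = 10179
student 17: 10179 + 675 = 10854
student 18: 10854 + 675 = 11529
student 19: 11529 + 675 = 12204
student 20: 12204 + 675 = 12879
student 21: 12879 + 675 = 13554
student 22: 13554 + 675 = 14229
student 23: 14229 + 675 = 14904
student 24: 14904 + 675 = 15579
student 25: 15579 + 675 = 16254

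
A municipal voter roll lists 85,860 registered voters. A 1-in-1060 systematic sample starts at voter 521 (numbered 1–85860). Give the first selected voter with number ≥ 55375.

k = 1060
Steps past start: ⌈(55375 − 521)/1060⌉ = ⌈54854/1060⌉ = 52
Selected voter: 521 + 52×1060 = 55641

55641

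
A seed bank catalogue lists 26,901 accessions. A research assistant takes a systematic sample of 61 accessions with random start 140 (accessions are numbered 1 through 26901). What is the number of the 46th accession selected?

19985

k = 26901/61 = 441
46th selection = r + (46−1)·k = 140 + 45×441 = 140 + 19845 = 19985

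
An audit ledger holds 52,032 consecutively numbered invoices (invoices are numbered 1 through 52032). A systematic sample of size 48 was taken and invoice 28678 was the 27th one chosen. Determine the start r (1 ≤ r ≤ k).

k = 52032/48 = 1084
r = 28678 − (27−1)×1084 = 28678 − 28184 = 494

494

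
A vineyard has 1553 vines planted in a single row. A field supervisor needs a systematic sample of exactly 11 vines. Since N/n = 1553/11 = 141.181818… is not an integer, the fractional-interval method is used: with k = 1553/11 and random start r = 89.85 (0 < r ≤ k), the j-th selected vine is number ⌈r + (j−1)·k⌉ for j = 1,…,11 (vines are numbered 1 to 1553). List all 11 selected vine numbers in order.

90, 232, 373, 514, 655, 796, 937, 1079, 1220, 1361, 1502

j=1: r + 0k = 89.85 → ⌈·⌉ = 90
j=2: r + 1k = 231.031818… → ⌈·⌉ = 232
j=3: r + 2k = 372.213636… → ⌈·⌉ = 373
j=4: r + 3k = 513.395454… → ⌈·⌉ = 514
j=5: r + 4k = 654.577272… → ⌈·⌉ = 655
j=6: r + 5k = 795.759090… → ⌈·⌉ = 796
j=7: r + 6k = 936.940909… → ⌈·⌉ = 937
j=8: r + 7k = 1078.122727… → ⌈·⌉ = 1079
j=9: r + 8k = 1219.304545… → ⌈·⌉ = 1220
j=10: r + 9k = 1360.486363… → ⌈·⌉ = 1361
j=11: r + 10k = 1501.668181… → ⌈·⌉ = 1502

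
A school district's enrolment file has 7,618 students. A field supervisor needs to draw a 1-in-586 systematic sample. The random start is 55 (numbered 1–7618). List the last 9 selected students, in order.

2399, 2985, 3571, 4157, 4743, 5329, 5915, 6501, 7087

5th selection = 55 + 4×586 = 2399
6th: 2399 + 586 = 2985
7th: 2985 + 586 = 3571
8th: 3571 + 586 = 4157
9th: 4157 + 586 = 4743
10th: 4743 + 586 = 5329
11th: 5329 + 586 = 5915
12th: 5915 + 586 = 6501
13th: 6501 + 586 = 7087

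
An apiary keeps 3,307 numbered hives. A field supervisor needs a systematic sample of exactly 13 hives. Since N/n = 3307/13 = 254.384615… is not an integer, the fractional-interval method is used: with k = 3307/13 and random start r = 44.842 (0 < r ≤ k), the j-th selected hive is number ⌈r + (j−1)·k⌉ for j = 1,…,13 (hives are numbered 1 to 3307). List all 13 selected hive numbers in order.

j=1: r + 0k = 44.842 → ⌈·⌉ = 45
j=2: r + 1k = 299.226615… → ⌈·⌉ = 300
j=3: r + 2k = 553.611230… → ⌈·⌉ = 554
j=4: r + 3k = 807.995846… → ⌈·⌉ = 808
j=5: r + 4k = 1062.380461… → ⌈·⌉ = 1063
j=6: r + 5k = 1316.765076… → ⌈·⌉ = 1317
j=7: r + 6k = 1571.149692… → ⌈·⌉ = 1572
j=8: r + 7k = 1825.534307… → ⌈·⌉ = 1826
j=9: r + 8k = 2079.918923… → ⌈·⌉ = 2080
j=10: r + 9k = 2334.303538… → ⌈·⌉ = 2335
j=11: r + 10k = 2588.688153… → ⌈·⌉ = 2589
j=12: r + 11k = 2843.072769… → ⌈·⌉ = 2844
j=13: r + 12k = 3097.457384… → ⌈·⌉ = 3098

45, 300, 554, 808, 1063, 1317, 1572, 1826, 2080, 2335, 2589, 2844, 3098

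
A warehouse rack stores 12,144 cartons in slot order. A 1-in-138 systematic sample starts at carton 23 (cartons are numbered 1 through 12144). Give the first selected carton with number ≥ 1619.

k = 138
Steps past start: ⌈(1619 − 23)/138⌉ = ⌈1596/138⌉ = 12
Selected carton: 23 + 12×138 = 1679

1679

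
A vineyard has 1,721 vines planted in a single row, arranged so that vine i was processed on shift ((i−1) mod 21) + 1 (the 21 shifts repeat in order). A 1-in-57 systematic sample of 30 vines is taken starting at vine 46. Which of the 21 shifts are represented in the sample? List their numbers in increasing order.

Consecutive selections differ by k = 57, so their shift numbers differ by 57 mod 21 = 15.
gcd(57, 21) = 3, so the sample visits 21/3 = 7 distinct residues mod 21.
Start 46 is shift 4; the shifts hit are 1, 4, 7, 10, 13, 16, 19.

1, 4, 7, 10, 13, 16, 19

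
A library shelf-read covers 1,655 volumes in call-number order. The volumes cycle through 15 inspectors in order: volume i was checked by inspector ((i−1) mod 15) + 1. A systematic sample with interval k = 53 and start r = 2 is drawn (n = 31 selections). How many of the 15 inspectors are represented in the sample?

15

Consecutive selections differ by k = 53, so their inspector numbers differ by 53 mod 15 = 8.
gcd(53, 15) = 1, so the sample visits 15/1 = 15 distinct residues mod 15.
Start 2 is inspector 2; the inspectors hit are 1, 2, 3, 4, 5, 6, 7, 8, 9, 10, 11, 12, 13, 14, 15.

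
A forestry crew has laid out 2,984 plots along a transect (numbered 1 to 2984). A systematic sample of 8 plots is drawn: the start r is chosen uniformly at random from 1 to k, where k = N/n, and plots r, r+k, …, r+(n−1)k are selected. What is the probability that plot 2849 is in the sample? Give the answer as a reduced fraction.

k = 2984/8 = 373.
Plot 2849 is selected iff r ≡ 2849 (mod 373); exactly one such r in {1,…,373}.
Inclusion probability = 1/373.

1/373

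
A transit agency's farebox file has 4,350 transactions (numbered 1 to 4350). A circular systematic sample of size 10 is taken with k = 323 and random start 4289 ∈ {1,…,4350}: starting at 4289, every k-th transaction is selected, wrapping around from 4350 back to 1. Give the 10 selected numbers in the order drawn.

Selection 1: 4289
Selection 2: 4289 + 323 = 4612 → 4612 − 4350 = 262
Selection 3: 262 + 323 = 585
Selection 4: 585 + 323 = 908
Selection 5: 908 + 323 = 1231
Selection 6: 1231 + 323 = 1554
Selection 7: 1554 + 323 = 1877
Selection 8: 1877 + 323 = 2200
Selection 9: 2200 + 323 = 2523
Selection 10: 2523 + 323 = 2846

4289, 262, 585, 908, 1231, 1554, 1877, 2200, 2523, 2846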